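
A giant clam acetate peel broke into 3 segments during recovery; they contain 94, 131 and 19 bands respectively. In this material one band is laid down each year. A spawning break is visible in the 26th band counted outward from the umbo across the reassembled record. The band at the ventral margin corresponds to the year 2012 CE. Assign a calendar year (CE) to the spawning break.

1794 CE

Total bands = 94 + 131 + 19 = 244.
Between band 26 and the ventral margin there are 244 − 26 = 218 bands.
The band at the ventral margin is 2012 CE, so the spawning break dates to 2012 − 218 = 1794 CE.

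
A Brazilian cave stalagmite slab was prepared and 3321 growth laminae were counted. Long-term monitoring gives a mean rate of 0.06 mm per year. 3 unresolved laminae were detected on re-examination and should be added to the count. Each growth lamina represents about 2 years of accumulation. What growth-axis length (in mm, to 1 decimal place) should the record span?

Adjusted count: 3321 + 3 = 3324 growth laminae.
3324 growth laminae at 2 years each span 3324 × 2 = 6648 years.
Length ≈ 0.06 × 6648 = 398.9 mm.

398.9 mm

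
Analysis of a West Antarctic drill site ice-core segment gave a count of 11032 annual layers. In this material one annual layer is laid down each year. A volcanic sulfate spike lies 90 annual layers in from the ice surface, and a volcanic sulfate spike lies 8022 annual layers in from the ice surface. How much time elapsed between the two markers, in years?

Separation: 8022 − 90 = 7932 annual layers.
One annual layer per year makes the interval 7932 years.

7932 years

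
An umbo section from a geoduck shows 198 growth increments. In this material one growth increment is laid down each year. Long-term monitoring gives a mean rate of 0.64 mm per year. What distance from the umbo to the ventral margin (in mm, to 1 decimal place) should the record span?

126.7 mm

The record spans 198 years at 0.64 mm per year.
Predicted length = 0.64 mm/year × 198 years = 126.7 mm.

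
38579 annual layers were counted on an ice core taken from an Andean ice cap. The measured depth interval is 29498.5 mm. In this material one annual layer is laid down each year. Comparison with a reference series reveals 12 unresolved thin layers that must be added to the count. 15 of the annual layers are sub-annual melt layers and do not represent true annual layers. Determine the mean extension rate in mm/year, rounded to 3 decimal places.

0.765 mm/year

Adjusted count: 38579 − 15 + 12 = 38576 annual layers.
Extension rate ≈ 29498.5 / 38576 = 0.765 mm/year.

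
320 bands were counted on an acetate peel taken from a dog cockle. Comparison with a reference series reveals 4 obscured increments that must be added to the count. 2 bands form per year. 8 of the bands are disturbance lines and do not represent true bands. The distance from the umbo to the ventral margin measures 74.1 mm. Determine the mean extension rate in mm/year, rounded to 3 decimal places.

After corrections the count is 320 − 8 + 4 = 316 bands.
Dividing by 2 bands per year: 316 / 2 = 158 years.
74.1 mm over 158 years gives 74.1 / 158 ≈ 0.469 mm/year.

0.469 mm/year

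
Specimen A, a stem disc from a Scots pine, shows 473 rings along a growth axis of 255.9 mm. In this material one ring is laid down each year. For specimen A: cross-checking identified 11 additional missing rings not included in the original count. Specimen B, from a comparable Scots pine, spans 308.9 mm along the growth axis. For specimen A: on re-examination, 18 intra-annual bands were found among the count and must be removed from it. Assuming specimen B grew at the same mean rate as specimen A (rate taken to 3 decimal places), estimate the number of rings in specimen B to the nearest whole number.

563 rings

Specimen A: correcting the raw count gives 473 − 18 + 11 = 466 true rings.
A: Mean rate = 255.9 mm / 466 years ≈ 0.549 mm per year.
Specimen B: 308.9 mm / 0.549 mm per year = 562.66 years ≈ 563 rings.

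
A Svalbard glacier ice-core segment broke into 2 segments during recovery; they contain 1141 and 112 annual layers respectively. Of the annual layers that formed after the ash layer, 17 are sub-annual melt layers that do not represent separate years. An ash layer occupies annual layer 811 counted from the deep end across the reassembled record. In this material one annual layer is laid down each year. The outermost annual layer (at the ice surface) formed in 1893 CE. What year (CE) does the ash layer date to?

Total annual layers = 1141 + 112 = 1253.
Between annual layer 811 and the ice surface there are 1253 − 811 = 442 annual layers.
Excluding 17 false annual layers: 442 − 17 = 425.
Counting back 425 years from 1893 CE places the ash layer in 1893 − 425 = 1468 CE.

1468 CE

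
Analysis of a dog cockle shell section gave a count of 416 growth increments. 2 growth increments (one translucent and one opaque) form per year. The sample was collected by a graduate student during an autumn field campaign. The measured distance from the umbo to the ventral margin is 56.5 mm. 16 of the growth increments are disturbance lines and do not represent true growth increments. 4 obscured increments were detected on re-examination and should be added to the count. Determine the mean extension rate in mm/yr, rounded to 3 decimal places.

0.280 mm/yr

True growth increment count = 416 − 16 + 4 = 404.
404 growth increments at 2 per year is 404 / 2 = 202 years.
Mean rate = 56.5 mm / 202 years ≈ 0.280 mm/yr.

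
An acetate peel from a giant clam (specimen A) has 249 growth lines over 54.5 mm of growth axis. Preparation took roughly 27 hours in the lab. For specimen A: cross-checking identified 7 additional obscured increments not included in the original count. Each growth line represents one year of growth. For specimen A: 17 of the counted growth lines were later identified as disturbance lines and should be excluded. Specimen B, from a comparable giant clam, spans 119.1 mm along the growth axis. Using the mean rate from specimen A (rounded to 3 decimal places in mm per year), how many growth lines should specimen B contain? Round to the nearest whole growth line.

522 growth lines

Specimen A: correcting the raw count gives 249 − 17 + 7 = 239 true growth lines.
A: 54.5 mm over 239 years gives 54.5 / 239 ≈ 0.228 mm/yr.
For B, 119.1 / 0.228 = 522.37 years ≈ 522 growth lines.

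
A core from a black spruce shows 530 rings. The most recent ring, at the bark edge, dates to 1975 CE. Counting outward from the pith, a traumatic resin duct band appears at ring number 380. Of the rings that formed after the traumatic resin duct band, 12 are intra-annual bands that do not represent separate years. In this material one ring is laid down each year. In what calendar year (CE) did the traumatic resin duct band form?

1837 CE

Between ring 380 and the bark edge there are 530 − 380 = 150 rings.
Excluding 12 false rings: 150 − 12 = 138.
The ring at the bark edge is 1975 CE, so the traumatic resin duct band dates to 1975 − 138 = 1837 CE.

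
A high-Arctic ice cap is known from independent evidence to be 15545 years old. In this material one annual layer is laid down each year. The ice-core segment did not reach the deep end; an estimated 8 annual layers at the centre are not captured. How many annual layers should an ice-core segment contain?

15537 annual layers

Expected annual layers over 15545 years: 15545.
Subtracting the 8 annual layers not captured gives 15545 − 8 = 15537 annual layers in the record.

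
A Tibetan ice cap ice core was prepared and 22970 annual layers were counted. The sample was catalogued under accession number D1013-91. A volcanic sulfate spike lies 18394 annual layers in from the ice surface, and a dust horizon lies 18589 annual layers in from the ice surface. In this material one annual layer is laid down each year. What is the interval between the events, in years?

195 years

18589 − 18394 = 195 annual layers lie between the two events.
At one annual layer per year, 195 years elapsed between them.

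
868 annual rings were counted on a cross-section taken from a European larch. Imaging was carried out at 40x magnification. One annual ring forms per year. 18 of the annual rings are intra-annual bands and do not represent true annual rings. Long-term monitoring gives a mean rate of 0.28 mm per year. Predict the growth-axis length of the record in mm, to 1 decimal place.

True annual ring count = 868 − 18 = 850.
Length ≈ 0.28 × 850 = 238.0 mm.

238.0 mm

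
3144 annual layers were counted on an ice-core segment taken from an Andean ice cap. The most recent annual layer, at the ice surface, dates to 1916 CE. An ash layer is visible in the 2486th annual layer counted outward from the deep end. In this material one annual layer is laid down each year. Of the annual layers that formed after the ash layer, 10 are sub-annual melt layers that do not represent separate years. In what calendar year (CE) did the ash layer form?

The ash layer sits at annual layer 2486 from the deep end, so 3144 − 2486 = 658 annual layers formed after it.
Excluding 10 false annual layers: 658 − 10 = 648.
Counting back 648 years from 1916 CE places the ash layer in 1916 − 648 = 1268 CE.

1268 CE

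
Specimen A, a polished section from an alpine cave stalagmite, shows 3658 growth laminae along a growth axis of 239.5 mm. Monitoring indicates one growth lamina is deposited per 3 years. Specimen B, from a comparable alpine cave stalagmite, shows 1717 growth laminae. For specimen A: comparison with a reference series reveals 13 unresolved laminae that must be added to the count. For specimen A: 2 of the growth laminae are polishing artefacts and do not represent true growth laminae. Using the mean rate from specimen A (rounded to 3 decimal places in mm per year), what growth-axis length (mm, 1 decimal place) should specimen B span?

Specimen A: true growth lamina count = 3658 − 2 + 13 = 3669.
Specimen A: 3669 growth laminae at 3 years each span 3669 × 3 = 11007 years.
A: Mean rate = 239.5 mm / 11007 years ≈ 0.022 mm/year.
Specimen B: multiplying by 3 years per growth lamina: 1717 × 3 = 5151 years. Length of B = 0.022 × 5151 = 113.3 mm.

113.3 mm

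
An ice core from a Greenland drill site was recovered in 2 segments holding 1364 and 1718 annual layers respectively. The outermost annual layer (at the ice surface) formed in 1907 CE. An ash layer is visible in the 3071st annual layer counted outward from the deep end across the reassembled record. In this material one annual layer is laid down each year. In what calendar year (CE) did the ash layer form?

Total annual layers = 1364 + 1718 = 3082.
The ash layer sits at annual layer 3071 from the deep end, so 3082 − 3071 = 11 annual layers formed after it.
Counting back 11 years from 1907 CE places the ash layer in 1907 − 11 = 1896 CE.

1896 CE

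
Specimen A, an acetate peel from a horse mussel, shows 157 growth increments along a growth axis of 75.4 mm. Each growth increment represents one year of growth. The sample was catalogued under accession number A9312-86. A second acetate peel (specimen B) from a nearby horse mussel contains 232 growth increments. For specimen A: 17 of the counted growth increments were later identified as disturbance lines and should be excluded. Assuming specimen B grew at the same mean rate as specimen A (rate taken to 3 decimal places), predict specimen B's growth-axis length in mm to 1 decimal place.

125.0 mm

Specimen A: correcting the raw count gives 157 − 17 = 140 true growth increments.
A: Extension rate ≈ 75.4 / 140 = 0.539 mm/year.
For B, 0.539 mm/year × 232 years = 125.0 mm.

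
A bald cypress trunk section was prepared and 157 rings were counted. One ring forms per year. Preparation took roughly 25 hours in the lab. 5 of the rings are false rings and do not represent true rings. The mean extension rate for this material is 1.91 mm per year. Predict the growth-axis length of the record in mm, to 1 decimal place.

290.3 mm

Correcting the raw count gives 157 − 5 = 152 true rings.
152 years at 1.91 mm/year gives 1.91 × 152 = 290.3 mm.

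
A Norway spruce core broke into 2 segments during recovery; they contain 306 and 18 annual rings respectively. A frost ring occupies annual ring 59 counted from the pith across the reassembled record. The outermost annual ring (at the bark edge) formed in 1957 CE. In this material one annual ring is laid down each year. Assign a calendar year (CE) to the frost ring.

1692 CE

Total annual rings = 306 + 18 = 324.
Between annual ring 59 and the bark edge there are 324 − 59 = 265 annual rings.
1957 − 265 = 1692 CE.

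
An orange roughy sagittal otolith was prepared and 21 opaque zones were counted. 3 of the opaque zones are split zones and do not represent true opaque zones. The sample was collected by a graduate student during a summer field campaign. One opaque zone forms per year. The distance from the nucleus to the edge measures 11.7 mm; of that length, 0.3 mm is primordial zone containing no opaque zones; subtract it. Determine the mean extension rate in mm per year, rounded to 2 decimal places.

True opaque zone count = 21 − 3 = 18.
Net length = 11.7 − 0.3 = 11.4 mm.
Mean rate = 11.4 mm / 18 years ≈ 0.63 mm per year.

0.63 mm per year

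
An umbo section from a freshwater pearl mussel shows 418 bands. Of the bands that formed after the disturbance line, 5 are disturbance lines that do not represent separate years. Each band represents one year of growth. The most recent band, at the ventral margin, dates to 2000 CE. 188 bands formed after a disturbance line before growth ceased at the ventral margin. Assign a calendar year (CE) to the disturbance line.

1817 CE

188 bands formed after the disturbance line.
Excluding 5 false bands: 188 − 5 = 183.
The band at the ventral margin is 2000 CE, so the disturbance line dates to 2000 − 183 = 1817 CE.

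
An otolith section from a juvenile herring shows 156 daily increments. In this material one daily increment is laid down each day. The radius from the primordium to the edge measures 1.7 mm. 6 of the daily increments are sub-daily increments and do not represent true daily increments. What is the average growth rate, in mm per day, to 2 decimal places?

0.01 mm per day

Adjusted count: 156 − 6 = 150 daily increments.
Mean rate = 1.7 mm / 150 days ≈ 0.01 mm per day.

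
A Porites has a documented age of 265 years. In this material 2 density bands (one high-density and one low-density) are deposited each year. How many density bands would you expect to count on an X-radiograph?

530 density bands

Expected density bands: 265 × 2 = 530.
So 530 density bands should be present.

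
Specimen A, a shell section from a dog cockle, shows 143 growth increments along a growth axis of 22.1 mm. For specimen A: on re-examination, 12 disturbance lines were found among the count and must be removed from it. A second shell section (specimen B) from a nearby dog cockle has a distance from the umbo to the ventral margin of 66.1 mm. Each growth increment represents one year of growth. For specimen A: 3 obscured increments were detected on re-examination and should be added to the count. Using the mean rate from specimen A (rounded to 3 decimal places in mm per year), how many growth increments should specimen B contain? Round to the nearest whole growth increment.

Specimen A: true growth increment count = 143 − 12 + 3 = 134.
A: 22.1 mm over 134 years gives 22.1 / 134 ≈ 0.165 mm per year.
Specimen B: 66.1 mm / 0.165 mm per year = 400.61 years ≈ 401 growth increments.

401 growth increments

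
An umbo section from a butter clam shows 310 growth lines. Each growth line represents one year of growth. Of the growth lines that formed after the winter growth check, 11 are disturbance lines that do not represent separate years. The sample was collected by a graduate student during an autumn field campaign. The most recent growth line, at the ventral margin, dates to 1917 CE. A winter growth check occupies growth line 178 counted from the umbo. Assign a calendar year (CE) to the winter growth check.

1796 CE

310 − 178 = 132 growth lines lie beyond the winter growth check toward the ventral margin.
Removing the 11 false growth lines leaves 132 − 11 = 121 true growth lines beyond the winter growth check.
The growth line at the ventral margin is 1917 CE, so the winter growth check dates to 1917 − 121 = 1796 CE.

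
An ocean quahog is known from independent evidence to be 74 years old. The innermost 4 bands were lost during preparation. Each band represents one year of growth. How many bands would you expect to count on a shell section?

At one band per year, 74 years correspond to 74 bands.
Subtracting the 4 bands not captured gives 74 − 4 = 70 bands in the record.

70 bands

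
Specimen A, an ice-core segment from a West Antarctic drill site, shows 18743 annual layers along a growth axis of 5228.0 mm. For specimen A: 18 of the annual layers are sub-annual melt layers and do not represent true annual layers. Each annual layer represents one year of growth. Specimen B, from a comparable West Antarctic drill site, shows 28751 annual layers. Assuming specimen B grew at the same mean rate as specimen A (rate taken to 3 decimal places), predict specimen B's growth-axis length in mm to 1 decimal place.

8021.5 mm

Specimen A: after corrections the count is 18743 − 18 = 18725 annual layers.
A: Mean rate = 5228.0 mm / 18725 years ≈ 0.279 mm/year.
B's length ≈ 0.279 × 28751 = 8021.5 mm.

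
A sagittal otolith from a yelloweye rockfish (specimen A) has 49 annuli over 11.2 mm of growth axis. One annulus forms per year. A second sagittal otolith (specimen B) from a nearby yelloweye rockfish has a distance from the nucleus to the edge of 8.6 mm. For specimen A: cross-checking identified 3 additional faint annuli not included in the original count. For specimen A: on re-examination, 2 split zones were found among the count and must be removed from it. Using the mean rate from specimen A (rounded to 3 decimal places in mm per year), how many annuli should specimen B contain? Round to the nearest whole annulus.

Specimen A: adjusted count: 49 − 2 + 3 = 50 annuli.
A: Extension rate ≈ 11.2 / 50 = 0.224 mm/yr.
Specimen B: 8.6 mm / 0.224 mm per year = 38.39 years ≈ 38 annuli.

38 annuli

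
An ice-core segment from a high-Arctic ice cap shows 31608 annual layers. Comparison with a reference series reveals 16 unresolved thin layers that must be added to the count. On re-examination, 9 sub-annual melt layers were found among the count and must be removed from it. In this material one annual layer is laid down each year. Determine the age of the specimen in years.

After corrections the count is 31608 − 9 + 16 = 31615 annual layers.
At one annual layer per year, that is 31615 years.

31615 years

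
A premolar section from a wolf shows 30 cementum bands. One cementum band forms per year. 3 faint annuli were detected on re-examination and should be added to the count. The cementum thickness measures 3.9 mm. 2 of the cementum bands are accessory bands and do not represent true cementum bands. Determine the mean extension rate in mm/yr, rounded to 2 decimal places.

Correcting the raw count gives 30 − 2 + 3 = 31 true cementum bands.
Mean rate = 3.9 mm / 31 years ≈ 0.13 mm/yr.

0.13 mm/yr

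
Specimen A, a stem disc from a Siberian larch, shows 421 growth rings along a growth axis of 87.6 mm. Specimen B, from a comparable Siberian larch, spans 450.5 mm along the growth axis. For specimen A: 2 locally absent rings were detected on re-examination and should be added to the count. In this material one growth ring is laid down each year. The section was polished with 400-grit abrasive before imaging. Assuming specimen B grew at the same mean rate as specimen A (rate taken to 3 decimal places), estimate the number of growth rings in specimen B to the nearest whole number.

2176 growth rings

Specimen A: correcting the raw count gives 421 + 2 = 423 true growth rings.
A: Mean rate = 87.6 mm / 423 years ≈ 0.207 mm/year.
Specimen B: 450.5 mm / 0.207 mm per year = 2176.33 years ≈ 2176 growth rings.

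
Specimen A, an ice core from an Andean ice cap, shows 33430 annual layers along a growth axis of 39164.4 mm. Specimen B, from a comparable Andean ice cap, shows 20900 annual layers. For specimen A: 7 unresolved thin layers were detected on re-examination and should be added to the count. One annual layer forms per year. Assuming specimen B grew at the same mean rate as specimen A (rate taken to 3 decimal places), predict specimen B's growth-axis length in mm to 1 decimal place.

Specimen A: true annual layer count = 33430 + 7 = 33437.
A: 39164.4 mm over 33437 years gives 39164.4 / 33437 ≈ 1.171 mm/year.
B's length ≈ 1.171 × 20900 = 24473.9 mm.

24473.9 mm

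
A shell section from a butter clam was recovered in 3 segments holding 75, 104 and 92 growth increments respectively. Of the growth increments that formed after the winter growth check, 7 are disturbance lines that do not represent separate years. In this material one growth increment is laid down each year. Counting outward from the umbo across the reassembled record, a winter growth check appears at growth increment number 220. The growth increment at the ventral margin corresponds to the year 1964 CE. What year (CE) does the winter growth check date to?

1920 CE

Total growth increments = 75 + 104 + 92 = 271.
271 − 220 = 51 growth increments lie beyond the winter growth check toward the ventral margin.
Excluding 7 false growth increments: 51 − 7 = 44.
The growth increment at the ventral margin is 1964 CE, so the winter growth check dates to 1964 − 44 = 1920 CE.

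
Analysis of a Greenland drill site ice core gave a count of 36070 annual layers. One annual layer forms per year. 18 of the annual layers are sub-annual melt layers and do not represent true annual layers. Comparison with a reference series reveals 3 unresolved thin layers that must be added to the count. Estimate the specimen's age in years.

After corrections the count is 36070 − 18 + 3 = 36055 annual layers.
At one annual layer per year, that is 36055 years.

36055 yr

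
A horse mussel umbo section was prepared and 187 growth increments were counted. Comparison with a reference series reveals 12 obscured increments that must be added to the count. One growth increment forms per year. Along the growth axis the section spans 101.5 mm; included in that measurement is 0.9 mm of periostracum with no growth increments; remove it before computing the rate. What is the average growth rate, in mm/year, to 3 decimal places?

True growth increment count = 187 + 12 = 199.
Removing the 0.9 mm offcut leaves 101.5 − 0.9 = 100.6 mm.
100.6 mm over 199 years gives 100.6 / 199 ≈ 0.506 mm/year.

0.506 mm/year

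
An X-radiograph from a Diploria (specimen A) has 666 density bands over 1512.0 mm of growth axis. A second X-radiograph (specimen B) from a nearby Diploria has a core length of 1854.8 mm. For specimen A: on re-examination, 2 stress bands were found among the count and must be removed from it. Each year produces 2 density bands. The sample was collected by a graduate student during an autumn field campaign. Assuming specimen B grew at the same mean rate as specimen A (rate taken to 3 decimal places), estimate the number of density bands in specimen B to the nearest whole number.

815 density bands

Specimen A: adjusted count: 666 − 2 = 664 density bands.
Specimen A: with 2 density bands per year, 664 / 2 = 332 years.
A: 1512.0 mm over 332 years gives 1512.0 / 332 ≈ 4.554 mm/year.
For B, 1854.8 / 4.554 = 407.29 years; at 2 density bands per year that is 407.29 × 2 ≈ 815 density bands.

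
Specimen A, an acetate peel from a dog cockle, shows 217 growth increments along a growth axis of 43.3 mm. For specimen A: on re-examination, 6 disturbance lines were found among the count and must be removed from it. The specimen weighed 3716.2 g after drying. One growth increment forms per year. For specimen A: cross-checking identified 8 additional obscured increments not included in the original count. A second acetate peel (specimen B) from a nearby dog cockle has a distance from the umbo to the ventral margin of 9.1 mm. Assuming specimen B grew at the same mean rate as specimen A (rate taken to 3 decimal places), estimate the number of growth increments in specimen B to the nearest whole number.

Specimen A: correcting the raw count gives 217 − 6 + 8 = 219 true growth increments.
A: Extension rate ≈ 43.3 / 219 = 0.198 mm/yr.
For B, 9.1 / 0.198 = 45.96 years ≈ 46 growth increments.

46 growth increments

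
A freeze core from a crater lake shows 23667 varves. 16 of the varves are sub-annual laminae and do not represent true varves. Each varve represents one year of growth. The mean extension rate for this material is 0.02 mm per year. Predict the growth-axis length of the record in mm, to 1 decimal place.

Correcting the raw count gives 23667 − 16 = 23651 true varves.
Predicted length = 0.02 mm/year × 23651 years = 473.0 mm.

473.0 mm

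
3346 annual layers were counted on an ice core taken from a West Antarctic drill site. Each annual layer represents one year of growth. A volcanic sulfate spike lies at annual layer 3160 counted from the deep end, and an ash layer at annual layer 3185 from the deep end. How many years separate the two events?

The two markers are separated by 3185 − 3160 = 25 annual layers.
One annual layer per year makes the interval 25 years.

25 yr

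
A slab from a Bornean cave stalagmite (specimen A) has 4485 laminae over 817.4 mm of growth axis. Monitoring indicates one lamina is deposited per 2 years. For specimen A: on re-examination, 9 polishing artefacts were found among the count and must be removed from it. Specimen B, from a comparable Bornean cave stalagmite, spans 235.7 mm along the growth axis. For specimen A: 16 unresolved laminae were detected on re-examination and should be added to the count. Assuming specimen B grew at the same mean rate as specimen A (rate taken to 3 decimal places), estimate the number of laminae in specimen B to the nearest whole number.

1295 laminae

Specimen A: adjusted count: 4485 − 9 + 16 = 4492 laminae.
Specimen A: multiplying by 2 years per lamina: 4492 × 2 = 8984 years.
A: 817.4 mm over 8984 years gives 817.4 / 8984 ≈ 0.091 mm/yr.
B spans 235.7 / 0.091 = 2590.11 years; at 2 years per lamina that is 2590.11 / 2 ≈ 1295 laminae.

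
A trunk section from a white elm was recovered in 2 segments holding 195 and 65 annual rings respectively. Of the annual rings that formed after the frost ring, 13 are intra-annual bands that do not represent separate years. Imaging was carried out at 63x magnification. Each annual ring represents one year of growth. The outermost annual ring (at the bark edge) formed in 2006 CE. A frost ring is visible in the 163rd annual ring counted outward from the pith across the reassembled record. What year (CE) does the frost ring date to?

Total annual rings = 195 + 65 = 260.
260 − 163 = 97 annual rings lie beyond the frost ring toward the bark edge.
Removing the 13 false annual rings leaves 97 − 13 = 84 true annual rings beyond the frost ring.
Counting back 84 years from 2006 CE places the frost ring in 2006 − 84 = 1922 CE.

1922 CE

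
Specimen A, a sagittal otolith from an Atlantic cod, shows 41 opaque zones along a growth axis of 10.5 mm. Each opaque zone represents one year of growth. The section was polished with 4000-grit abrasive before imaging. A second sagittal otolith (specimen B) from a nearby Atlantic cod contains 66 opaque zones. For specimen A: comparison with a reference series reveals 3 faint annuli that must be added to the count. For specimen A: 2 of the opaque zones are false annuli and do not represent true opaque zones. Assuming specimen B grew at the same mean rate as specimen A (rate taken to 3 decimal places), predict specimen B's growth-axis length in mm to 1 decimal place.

16.5 mm

Specimen A: adjusted count: 41 − 2 + 3 = 42 opaque zones.
A: 10.5 mm over 42 years gives 10.5 / 42 ≈ 0.250 mm/year.
Length of B = 0.250 × 66 = 16.5 mm.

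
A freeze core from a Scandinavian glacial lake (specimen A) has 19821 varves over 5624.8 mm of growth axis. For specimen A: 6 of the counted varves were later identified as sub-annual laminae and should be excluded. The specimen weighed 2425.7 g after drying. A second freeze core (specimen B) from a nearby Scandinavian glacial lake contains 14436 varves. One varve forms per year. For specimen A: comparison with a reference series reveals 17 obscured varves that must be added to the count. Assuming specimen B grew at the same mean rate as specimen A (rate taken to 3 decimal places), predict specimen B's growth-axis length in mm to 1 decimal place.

4099.8 mm

Specimen A: adjusted count: 19821 − 6 + 17 = 19832 varves.
A: Extension rate ≈ 5624.8 / 19832 = 0.284 mm per year.
Length of B = 0.284 × 14436 = 4099.8 mm.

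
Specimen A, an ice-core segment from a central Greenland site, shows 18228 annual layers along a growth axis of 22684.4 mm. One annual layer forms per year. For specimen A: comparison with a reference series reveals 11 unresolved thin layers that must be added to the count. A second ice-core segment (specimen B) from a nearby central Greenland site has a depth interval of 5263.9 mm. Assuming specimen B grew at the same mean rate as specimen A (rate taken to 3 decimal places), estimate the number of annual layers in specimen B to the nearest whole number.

4231 annual layers

Specimen A: true annual layer count = 18228 + 11 = 18239.
A: Mean rate = 22684.4 mm / 18239 years ≈ 1.244 mm/yr.
For B, 5263.9 / 1.244 = 4231.43 years ≈ 4231 annual layers.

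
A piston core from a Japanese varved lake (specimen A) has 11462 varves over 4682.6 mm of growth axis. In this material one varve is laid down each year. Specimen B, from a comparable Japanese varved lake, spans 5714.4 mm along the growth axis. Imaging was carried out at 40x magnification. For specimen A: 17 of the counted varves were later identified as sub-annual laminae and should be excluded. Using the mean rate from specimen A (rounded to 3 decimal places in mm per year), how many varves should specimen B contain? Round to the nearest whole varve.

Specimen A: after corrections the count is 11462 − 17 = 11445 varves.
A: 4682.6 mm over 11445 years gives 4682.6 / 11445 ≈ 0.409 mm/yr.
For B, 5714.4 / 0.409 = 13971.64 years ≈ 13972 varves.

13972 varves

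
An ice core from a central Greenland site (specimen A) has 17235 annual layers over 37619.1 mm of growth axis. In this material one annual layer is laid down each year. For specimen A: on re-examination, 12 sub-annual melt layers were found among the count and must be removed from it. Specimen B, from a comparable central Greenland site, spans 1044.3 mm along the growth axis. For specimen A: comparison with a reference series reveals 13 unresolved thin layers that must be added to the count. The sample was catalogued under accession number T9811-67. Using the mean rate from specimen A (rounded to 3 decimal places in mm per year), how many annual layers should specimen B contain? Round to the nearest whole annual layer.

Specimen A: after corrections the count is 17235 − 12 + 13 = 17236 annual layers.
A: 37619.1 mm over 17236 years gives 37619.1 / 17236 ≈ 2.183 mm/year.
B spans 1044.3 / 2.183 = 478.38 years ≈ 478 annual layers.

478 annual layers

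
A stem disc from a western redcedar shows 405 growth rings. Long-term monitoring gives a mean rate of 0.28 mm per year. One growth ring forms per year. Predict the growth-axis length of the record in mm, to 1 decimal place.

405 years of growth are recorded.
Predicted length = 0.28 mm/year × 405 years = 113.4 mm.

113.4 mm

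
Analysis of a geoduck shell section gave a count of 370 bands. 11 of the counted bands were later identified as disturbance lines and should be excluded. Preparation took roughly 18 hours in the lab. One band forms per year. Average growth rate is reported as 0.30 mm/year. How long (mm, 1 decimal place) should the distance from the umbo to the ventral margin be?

After corrections the count is 370 − 11 = 359 bands.
Length ≈ 0.30 × 359 = 107.7 mm.

107.7 mm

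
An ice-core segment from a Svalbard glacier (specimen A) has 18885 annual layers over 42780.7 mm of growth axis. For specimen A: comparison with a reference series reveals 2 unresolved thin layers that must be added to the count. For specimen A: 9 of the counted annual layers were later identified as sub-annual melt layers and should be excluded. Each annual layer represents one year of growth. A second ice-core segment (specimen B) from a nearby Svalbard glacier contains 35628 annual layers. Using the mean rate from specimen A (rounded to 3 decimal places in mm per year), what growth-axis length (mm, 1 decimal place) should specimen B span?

Specimen A: correcting the raw count gives 18885 − 9 + 2 = 18878 true annual layers.
A: Mean rate = 42780.7 mm / 18878 years ≈ 2.266 mm/yr.
For B, 2.266 mm/year × 35628 years = 80733.0 mm.

80733.0 mm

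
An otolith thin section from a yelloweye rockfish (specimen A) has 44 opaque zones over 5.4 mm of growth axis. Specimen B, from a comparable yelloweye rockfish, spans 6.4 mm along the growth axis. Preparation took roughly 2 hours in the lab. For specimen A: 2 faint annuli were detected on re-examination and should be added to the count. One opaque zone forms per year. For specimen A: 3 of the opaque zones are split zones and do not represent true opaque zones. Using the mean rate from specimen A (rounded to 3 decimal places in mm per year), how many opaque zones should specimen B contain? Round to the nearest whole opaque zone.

Specimen A: adjusted count: 44 − 3 + 2 = 43 opaque zones.
A: Mean rate = 5.4 mm / 43 years ≈ 0.126 mm/yr.
B spans 6.4 / 0.126 = 50.79 years ≈ 51 opaque zones.

51 opaque zones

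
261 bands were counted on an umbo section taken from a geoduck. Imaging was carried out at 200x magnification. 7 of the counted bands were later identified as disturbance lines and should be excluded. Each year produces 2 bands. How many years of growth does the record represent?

127 years

True band count = 261 − 7 = 254.
With 2 bands per year, 254 / 2 = 127 years.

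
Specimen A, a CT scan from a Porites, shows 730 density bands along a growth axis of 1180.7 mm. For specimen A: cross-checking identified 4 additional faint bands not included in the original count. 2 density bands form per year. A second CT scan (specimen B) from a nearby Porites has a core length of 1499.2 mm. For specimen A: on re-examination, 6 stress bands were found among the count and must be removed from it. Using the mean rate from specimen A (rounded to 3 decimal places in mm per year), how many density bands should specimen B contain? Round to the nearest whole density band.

924 density bands

Specimen A: correcting the raw count gives 730 − 6 + 4 = 728 true density bands.
Specimen A: 728 density bands at 2 per year is 728 / 2 = 364 years.
A: 1180.7 mm over 364 years gives 1180.7 / 364 ≈ 3.244 mm/year.
For B, 1499.2 / 3.244 = 462.15 years; at 2 density bands per year that is 462.15 × 2 ≈ 924 density bands.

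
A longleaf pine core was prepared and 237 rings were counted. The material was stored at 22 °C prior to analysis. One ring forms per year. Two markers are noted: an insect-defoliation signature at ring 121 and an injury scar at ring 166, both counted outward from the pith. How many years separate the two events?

The two markers are separated by 166 − 121 = 45 rings.
One ring per year makes the interval 45 years.

45 years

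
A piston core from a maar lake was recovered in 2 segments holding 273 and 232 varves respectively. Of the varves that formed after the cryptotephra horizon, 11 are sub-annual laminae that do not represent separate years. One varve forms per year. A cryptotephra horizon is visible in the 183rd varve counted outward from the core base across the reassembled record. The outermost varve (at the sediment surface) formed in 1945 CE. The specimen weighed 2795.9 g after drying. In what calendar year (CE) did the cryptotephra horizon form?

Total varves = 273 + 232 = 505.
The cryptotephra horizon sits at varve 183 from the core base, so 505 − 183 = 322 varves formed after it.
Removing the 11 false varves leaves 322 − 11 = 311 true varves beyond the cryptotephra horizon.
The varve at the sediment surface is 1945 CE, so the cryptotephra horizon dates to 1945 − 311 = 1634 CE.

1634 CE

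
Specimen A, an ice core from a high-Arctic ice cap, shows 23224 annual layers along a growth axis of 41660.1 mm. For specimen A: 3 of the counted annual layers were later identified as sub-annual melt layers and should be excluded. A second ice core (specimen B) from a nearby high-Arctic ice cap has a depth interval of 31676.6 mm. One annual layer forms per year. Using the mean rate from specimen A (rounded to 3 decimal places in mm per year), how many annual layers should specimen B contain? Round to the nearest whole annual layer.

17657 annual layers

Specimen A: true annual layer count = 23224 − 3 = 23221.
A: Extension rate ≈ 41660.1 / 23221 = 1.794 mm per year.
B spans 31676.6 / 1.794 = 17656.97 years ≈ 17657 annual layers.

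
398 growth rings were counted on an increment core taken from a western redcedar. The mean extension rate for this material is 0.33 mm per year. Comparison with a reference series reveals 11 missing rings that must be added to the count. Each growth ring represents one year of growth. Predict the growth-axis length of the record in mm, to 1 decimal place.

135.0 mm

Adjusted count: 398 + 11 = 409 growth rings.
Length ≈ 0.33 × 409 = 135.0 mm.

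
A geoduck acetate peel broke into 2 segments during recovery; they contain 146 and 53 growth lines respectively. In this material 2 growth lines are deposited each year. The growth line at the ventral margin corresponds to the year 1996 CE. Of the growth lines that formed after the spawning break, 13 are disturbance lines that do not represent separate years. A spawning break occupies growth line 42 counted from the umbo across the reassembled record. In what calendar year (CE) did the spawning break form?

1924 CE

Total growth lines = 146 + 53 = 199.
The spawning break sits at growth line 42 from the umbo, so 199 − 42 = 157 growth lines formed after it.
Excluding 13 false growth lines: 157 − 13 = 144.
144 growth lines at 2 per year is 144 / 2 = 72 years.
Counting back 72 years from 1996 CE places the spawning break in 1996 − 72 = 1924 CE.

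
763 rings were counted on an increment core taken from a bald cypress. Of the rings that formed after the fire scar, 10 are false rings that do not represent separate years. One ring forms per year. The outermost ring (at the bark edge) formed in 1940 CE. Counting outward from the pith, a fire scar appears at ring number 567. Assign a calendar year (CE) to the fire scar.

1754 CE

763 − 567 = 196 rings lie beyond the fire scar toward the bark edge.
196 − 10 false = 186 true rings after the fire scar.
Counting back 186 years from 1940 CE places the fire scar in 1940 − 186 = 1754 CE.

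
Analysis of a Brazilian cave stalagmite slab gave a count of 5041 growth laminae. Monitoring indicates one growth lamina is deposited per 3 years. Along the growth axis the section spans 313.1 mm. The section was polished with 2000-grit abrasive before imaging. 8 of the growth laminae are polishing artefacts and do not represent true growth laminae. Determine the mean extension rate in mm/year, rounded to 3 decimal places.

0.021 mm/year

True growth lamina count = 5041 − 8 = 5033.
5033 growth laminae at 3 years each span 5033 × 3 = 15099 years.
Extension rate ≈ 313.1 / 15099 = 0.021 mm/year.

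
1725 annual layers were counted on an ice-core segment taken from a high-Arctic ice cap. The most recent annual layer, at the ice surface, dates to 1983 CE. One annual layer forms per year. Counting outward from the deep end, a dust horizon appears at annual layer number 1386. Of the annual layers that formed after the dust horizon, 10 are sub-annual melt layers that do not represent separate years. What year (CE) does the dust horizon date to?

The dust horizon sits at annual layer 1386 from the deep end, so 1725 − 1386 = 339 annual layers formed after it.
339 − 10 false = 329 true annual layers after the dust horizon.
Counting back 329 years from 1983 CE places the dust horizon in 1983 − 329 = 1654 CE.

1654 CE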